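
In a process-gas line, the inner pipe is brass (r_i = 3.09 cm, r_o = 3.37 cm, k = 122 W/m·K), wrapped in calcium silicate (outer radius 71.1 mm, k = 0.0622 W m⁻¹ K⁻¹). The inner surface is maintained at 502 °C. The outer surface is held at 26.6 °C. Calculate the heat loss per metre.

Resistance network (inner→outer):
  R'_brass = ln(0.0337/0.0309)/(2πk) = 0.08674/(2π·122) = 1.132×10^-4 m·K/W
  R'_calcium silicate = ln(0.0711/0.0337)/(2πk) = 0.7466/(2π·0.0622) = 1.910 m·K/W
ΣR = 1.132×10^-4 + 1.910 = 1.910 m·K/W
Q' = ΔT/ΣR = (502 °C − 26.6 °C)/1.910 = 249 W/m

Q' = 249 W/m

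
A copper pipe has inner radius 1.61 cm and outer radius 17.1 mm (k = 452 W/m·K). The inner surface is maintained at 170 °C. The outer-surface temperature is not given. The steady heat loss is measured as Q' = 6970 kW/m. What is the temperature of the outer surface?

Sum the resistances:
  R'_copper = ln(0.0171/0.0161)/(2πk) = 0.06026/(2π·452) = 2.122×10^-5 m·K/W
ΣR = 2.122×10^-5 m·K/W
ΔT = Q'·ΣR = 6.97×10^6 × 2.122×10^-5 = 147.9 K
Heat flows outward, so T_out = T_in − ΔT = 170 − 147.9 = 22.1 °C

T_out = 22.1 °C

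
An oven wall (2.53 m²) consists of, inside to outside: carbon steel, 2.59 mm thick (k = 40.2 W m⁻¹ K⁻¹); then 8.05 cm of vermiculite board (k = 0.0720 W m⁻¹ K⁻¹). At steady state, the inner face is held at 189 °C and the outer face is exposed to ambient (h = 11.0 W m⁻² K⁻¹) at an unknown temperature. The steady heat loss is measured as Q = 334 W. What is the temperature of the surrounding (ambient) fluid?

T_out = 29.4 °C

Series resistances:
  R_carbon steel = L/(kA) = 0.00259/(40.2·2.53) = 2.547×10^-5 K/W
  R_vermiculite board = L/(kA) = 0.0805/(0.0720·2.53) = 0.4419 K/W
  R_conv,out = 1/(hA) = 1/(11.0·2.53) = 0.03593 K/W
ΣR = 0.4779 K/W
ΔT = Q·ΣR = 334 × 0.4779 = 159.6 K
Heat flows outward, so T_out = T_in − ΔT = 189 − 159.6 = 29.4 °C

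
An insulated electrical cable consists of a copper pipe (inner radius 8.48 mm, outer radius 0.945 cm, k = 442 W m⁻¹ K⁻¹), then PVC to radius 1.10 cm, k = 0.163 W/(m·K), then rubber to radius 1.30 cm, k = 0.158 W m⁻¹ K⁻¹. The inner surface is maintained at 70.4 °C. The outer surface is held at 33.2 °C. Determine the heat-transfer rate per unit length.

Q' = 117 W/m

Series thermal resistances, inner to outer:
  R'_copper = ln(0.00945/0.00848)/(2πk) = 0.1083/(2π·442) = 3.900×10^-5 m·K/W
  R'_PVC = ln(0.0110/0.00945)/(2πk) = 0.1519/(2π·0.163) = 0.1483 m·K/W
  R'_rubber = ln(0.0130/0.0110)/(2πk) = 0.1671/(2π·0.158) = 0.1683 m·K/W
ΣR = 3.900×10^-5 + 0.1483 + 0.1683 = 0.3166 m·K/W
Q' = ΔT/ΣR = (70.4 °C − 33.2 °C)/0.3166 = 117 W/m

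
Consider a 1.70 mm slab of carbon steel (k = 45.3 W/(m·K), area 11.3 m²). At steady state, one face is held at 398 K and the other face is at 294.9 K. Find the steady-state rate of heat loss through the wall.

Q = 3.10×10^7 W

Q = kA·ΔT/L = 45.3 × 11.3 × |398 K − 294.9 K| / 0.00170 = 3.10×10^7 W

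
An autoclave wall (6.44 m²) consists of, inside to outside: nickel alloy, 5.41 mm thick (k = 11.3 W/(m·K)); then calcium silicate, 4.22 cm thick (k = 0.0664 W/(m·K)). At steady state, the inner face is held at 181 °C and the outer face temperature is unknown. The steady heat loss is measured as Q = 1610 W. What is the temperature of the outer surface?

T_out = 22.0 °C

Series resistances:
  R_nickel alloy = L/(kA) = 0.00541/(11.3·6.44) = 7.434×10^-5 K/W
  R_calcium silicate = L/(kA) = 0.0422/(0.0664·6.44) = 0.09869 K/W
ΣR = 0.09876 K/W
ΔT = Q·ΣR = 1610 × 0.09876 = 159.0 K
Heat flows outward, so T_out = T_in − ΔT = 181 − 159.0 = 22.0 °C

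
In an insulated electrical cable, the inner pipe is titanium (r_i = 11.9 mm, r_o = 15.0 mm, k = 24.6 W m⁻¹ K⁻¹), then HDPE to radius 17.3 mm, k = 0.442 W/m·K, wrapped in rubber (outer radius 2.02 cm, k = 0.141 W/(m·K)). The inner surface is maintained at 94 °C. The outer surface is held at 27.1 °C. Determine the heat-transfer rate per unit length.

Q' = 294 W/m

Series thermal resistances, inner to outer:
  R'_titanium = ln(0.0150/0.0119)/(2πk) = 0.2315/(2π·24.6) = 0.001498 m·K/W
  R'_HDPE = ln(0.0173/0.0150)/(2πk) = 0.1427/(2π·0.442) = 0.05137 m·K/W
  R'_rubber = ln(0.0202/0.0173)/(2πk) = 0.1550/(2π·0.141) = 0.1749 m·K/W
ΣR = 0.001498 + 0.05137 + 0.1749 = 0.2278 m·K/W
Q' = ΔT/ΣR = (94 °C − 27.1 °C)/0.2278 = 294 W/m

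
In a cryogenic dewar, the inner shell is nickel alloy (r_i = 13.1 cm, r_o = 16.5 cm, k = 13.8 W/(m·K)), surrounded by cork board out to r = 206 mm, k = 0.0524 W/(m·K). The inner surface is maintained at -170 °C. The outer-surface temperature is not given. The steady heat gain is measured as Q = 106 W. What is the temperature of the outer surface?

Series resistances:
  R_nickel alloy = (1/0.131 − 1/0.165)/(4πk) = 1.573/(4π·13.8) = 0.009071 K/W
  R_cork board = (1/0.165 − 1/0.206)/(4πk) = 1.206/(4π·0.0524) = 1.832 K/W
ΣR = 1.841 K/W
ΔT = Q·ΣR = 106 × 1.841 = 195.1 K
Heat flows inward, so T_out = T_in + ΔT = -170 + 195.1 = 25.1 °C

T_out = 25.1 °C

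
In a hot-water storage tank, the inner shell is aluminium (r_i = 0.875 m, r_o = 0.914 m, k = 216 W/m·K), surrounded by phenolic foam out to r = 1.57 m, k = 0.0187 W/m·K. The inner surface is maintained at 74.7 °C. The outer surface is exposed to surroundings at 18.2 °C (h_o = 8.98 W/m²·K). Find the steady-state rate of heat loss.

Q = 29.0 W

Resistance network (inner→outer):
  R_aluminium = (1/0.875 − 1/0.914)/(4πk) = 0.04877/(4π·216) = 1.797×10^-5 K/W
  R_phenolic foam = (1/0.914 − 1/1.57)/(4πk) = 0.4571/(4π·0.0187) = 1.945 K/W
  R_conv,out = 1/(4πr²h) = 1/(4π·1.57²·8.98) = 0.003595 K/W
ΣR = 1.797×10^-5 + 1.945 + 0.003595 = 1.949 K/W
Q = ΔT/ΣR = (74.7 °C − 18.2 °C)/1.949 = 29.0 W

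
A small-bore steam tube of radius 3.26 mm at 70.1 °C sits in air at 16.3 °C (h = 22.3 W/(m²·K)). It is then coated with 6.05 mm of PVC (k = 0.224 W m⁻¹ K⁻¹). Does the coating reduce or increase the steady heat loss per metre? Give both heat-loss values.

increases: 24.6 → 35.6 W/m

Critical radius for a cylinder: r_cr = k/h = 0.0100 m = 1.00 cm.
Outer radius after coating: r₂ = 0.00326 + 0.00605 = 0.00931 m.
Since r₁ < r_cr and r₂ ≤ r_cr, the coating moves toward the maximum at r_cr — heat loss rises.
Bare: R = 1/(2πr₁h) = 2.189 m·K/W; Q = 53.8/2.189 = 24.6 W/m.
Coated: R = R_cond + R_conv = 1.512 m·K/W; Q = 53.8/1.512 = 35.6 W/m.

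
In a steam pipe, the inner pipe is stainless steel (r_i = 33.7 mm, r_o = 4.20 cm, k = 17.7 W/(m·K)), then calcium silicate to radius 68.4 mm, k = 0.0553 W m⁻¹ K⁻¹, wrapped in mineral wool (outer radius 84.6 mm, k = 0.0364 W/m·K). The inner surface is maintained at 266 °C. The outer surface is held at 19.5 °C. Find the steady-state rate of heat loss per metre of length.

Q' = 106 W/m

Series thermal resistances, inner to outer:
  R'_stainless steel = ln(0.0420/0.0337)/(2πk) = 0.2202/(2π·17.7) = 0.001980 m·K/W
  R'_calcium silicate = ln(0.0684/0.0420)/(2πk) = 0.4877/(2π·0.0553) = 1.404 m·K/W
  R'_mineral wool = ln(0.0846/0.0684)/(2πk) = 0.2126/(2π·0.0364) = 0.9294 m·K/W
ΣR = 0.001980 + 1.404 + 0.9294 = 2.335 m·K/W
Q' = ΔT/ΣR = (266 °C − 19.5 °C)/2.335 = 106 W/m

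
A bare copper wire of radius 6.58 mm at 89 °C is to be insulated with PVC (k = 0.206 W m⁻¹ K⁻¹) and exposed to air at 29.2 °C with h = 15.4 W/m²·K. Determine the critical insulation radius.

r_cr = 1.34 cm

For a cylinder, r_cr = k_ins/h = 0.206/15.4 = 0.0134 m = 1.34 cm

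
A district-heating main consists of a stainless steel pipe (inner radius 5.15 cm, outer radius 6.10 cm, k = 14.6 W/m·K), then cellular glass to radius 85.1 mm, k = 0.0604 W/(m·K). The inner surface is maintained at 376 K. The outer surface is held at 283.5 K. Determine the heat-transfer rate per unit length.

Series thermal resistances, inner to outer:
  R'_stainless steel = ln(0.0610/0.0515)/(2πk) = 0.1693/(2π·14.6) = 0.001845 m·K/W
  R'_cellular glass = ln(0.0851/0.0610)/(2πk) = 0.3330/(2π·0.0604) = 0.8773 m·K/W
ΣR = 0.001845 + 0.8773 = 0.8791 m·K/W
Q' = ΔT/ΣR = (376 K − 283.5 K)/0.8791 = 105 W/m

Q' = 105 W/m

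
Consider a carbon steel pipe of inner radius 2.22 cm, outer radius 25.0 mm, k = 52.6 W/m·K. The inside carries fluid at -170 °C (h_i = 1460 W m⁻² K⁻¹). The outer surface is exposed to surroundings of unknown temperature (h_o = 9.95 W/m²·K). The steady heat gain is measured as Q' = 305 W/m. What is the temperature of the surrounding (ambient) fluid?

T_out = 26.8 °C

Sum the resistances:
  R'_conv,in = 1/(2πr h) = 1/(2π·0.0222·1460) = 0.004910 m·K/W
  R'_carbon steel = ln(0.0250/0.0222)/(2πk) = 0.1188/(2π·52.6) = 3.594×10^-4 m·K/W
  R'_conv,out = 1/(2πr h) = 1/(2π·0.0250·9.95) = 0.6398 m·K/W
ΣR = 0.6451 m·K/W
ΔT = Q'·ΣR = 305 × 0.6451 = 196.8 K
Heat flows inward, so T_out = T_in + ΔT = -170 + 196.8 = 26.8 °C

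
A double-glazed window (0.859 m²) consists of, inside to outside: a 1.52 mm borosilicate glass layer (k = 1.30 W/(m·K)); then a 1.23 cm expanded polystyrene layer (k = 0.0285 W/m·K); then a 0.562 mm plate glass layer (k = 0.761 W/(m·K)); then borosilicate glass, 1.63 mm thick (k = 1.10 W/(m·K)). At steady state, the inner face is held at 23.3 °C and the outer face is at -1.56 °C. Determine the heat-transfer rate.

Resistance network (inner→outer):
  R_borosilicate glass = L/(kA) = 0.00152/(1.30·0.859) = 0.001361 K/W
  R_expanded polystyrene = L/(kA) = 0.0123/(0.0285·0.859) = 0.5024 K/W
  R_plate glass = L/(kA) = 5.62×10^-4/(0.761·0.859) = 8.597×10^-4 K/W
  R_borosilicate glass = L/(kA) = 0.00163/(1.10·0.859) = 0.001725 K/W
ΣR = 0.001361 + 0.5024 + 8.597×10^-4 + 0.001725 = 0.5063 K/W
Q = ΔT/ΣR = (23.3 °C − -1.56 °C)/0.5063 = 49.1 W

Q = 49.1 W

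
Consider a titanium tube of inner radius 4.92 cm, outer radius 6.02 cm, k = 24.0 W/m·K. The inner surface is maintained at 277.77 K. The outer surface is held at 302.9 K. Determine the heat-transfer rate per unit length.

Q' = 2πk·ΔT/ln(r₂/r₁) = 2π × 24.0 × 25.13 / ln(0.0602/0.0492) = 18800 W/m

Q' = 18.8 kW/m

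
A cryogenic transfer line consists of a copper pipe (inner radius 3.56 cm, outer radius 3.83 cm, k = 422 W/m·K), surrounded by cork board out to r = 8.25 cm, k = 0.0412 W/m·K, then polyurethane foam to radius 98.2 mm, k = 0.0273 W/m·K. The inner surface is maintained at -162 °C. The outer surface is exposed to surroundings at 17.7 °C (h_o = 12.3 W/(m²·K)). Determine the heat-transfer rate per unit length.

Series thermal resistances, inner to outer:
  R'_copper = ln(0.0383/0.0356)/(2πk) = 0.07310/(2π·422) = 2.757×10^-5 m·K/W
  R'_cork board = ln(0.0825/0.0383)/(2πk) = 0.7673/(2π·0.0412) = 2.964 m·K/W
  R'_polyurethane foam = ln(0.0982/0.0825)/(2πk) = 0.1742/(2π·0.0273) = 1.016 m·K/W
  R'_conv,out = 1/(2πr h) = 1/(2π·0.0982·12.3) = 0.1318 m·K/W
ΣR = 2.757×10^-5 + 2.964 + 1.016 + 0.1318 = 4.112 m·K/W
Q' = ΔT/ΣR = (-162 °C − 17.7 °C)/4.112 = -43.7 W/m
(Negative Q' ⇒ heat flows inward; heat gain = 43.7 W/m.)

Q' = 43.7 W/m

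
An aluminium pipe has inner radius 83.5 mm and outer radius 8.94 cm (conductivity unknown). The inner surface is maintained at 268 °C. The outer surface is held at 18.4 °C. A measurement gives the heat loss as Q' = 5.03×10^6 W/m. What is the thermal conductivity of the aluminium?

ΣR = ΔT/Q' = |268 − 18.4|/5.03×10^6 = 4.962×10^-5 m·K/W
ln(r₂/r₁)/(2πk) = 4.962×10^-5 ⇒ k = 0.06827/(2π·4.962×10^-5) = 219 W/m·K

k = 219 W/m·K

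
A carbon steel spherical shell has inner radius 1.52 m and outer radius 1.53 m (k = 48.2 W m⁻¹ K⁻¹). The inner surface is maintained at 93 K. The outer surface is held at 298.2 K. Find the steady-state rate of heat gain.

Q = 2.89×10^7 W

Q = 4πk·ΔT/(1/r₁ − 1/r₂) = 4π × 48.2 × 205.2 / (1/1.52 − 1/1.53) = 2.89×10^7 W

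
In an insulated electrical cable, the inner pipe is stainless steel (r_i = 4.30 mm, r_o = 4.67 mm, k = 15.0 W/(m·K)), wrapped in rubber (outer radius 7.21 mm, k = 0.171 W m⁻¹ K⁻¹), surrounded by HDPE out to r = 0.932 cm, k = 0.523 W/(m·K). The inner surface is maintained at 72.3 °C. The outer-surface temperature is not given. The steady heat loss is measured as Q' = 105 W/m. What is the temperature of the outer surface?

Series resistances:
  R'_stainless steel = ln(0.00467/0.00430)/(2πk) = 0.08254/(2π·15.0) = 8.758×10^-4 m·K/W
  R'_rubber = ln(0.00721/0.00467)/(2πk) = 0.4343/(2π·0.171) = 0.4042 m·K/W
  R'_HDPE = ln(0.00932/0.00721)/(2πk) = 0.2567/(2π·0.523) = 0.07811 m·K/W
ΣR = 0.4832 m·K/W
ΔT = Q'·ΣR = 105 × 0.4832 = 50.74 K
Heat flows outward, so T_out = T_in − ΔT = 72.3 − 50.74 = 21.6 °C

T_out = 21.6 °C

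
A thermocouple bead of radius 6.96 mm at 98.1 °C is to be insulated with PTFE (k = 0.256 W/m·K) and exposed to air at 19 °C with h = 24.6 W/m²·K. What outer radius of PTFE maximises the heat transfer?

r_cr = 2.08 cm

For a sphere, r_cr = 2k_ins/h = 2·0.256/24.6 = 0.0208 m = 2.08 cm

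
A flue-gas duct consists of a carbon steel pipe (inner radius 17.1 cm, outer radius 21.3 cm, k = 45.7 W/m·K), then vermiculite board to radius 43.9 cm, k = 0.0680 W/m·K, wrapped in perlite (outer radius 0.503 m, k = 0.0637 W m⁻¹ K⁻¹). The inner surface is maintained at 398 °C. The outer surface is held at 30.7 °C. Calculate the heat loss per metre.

Q' = 181 W/m

Series thermal resistances, inner to outer:
  R'_carbon steel = ln(0.213/0.171)/(2πk) = 0.2196/(2π·45.7) = 7.649×10^-4 m·K/W
  R'_vermiculite board = ln(0.439/0.213)/(2πk) = 0.7232/(2π·0.0680) = 1.693 m·K/W
  R'_perlite = ln(0.503/0.439)/(2πk) = 0.1361/(2π·0.0637) = 0.3400 m·K/W
ΣR = 7.649×10^-4 + 1.693 + 0.3400 = 2.034 m·K/W
Q' = ΔT/ΣR = (398 °C − 30.7 °C)/2.034 = 181 W/m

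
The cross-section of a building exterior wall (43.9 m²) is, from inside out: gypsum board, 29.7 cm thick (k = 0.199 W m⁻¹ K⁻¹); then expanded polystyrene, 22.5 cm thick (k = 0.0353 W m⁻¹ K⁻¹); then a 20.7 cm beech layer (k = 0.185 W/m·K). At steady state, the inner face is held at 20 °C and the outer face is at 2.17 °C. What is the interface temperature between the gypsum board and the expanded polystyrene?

T = 17.0 °C

Treat each layer as a resistance in series:
  R_gypsum board = L/(kA) = 0.297/(0.199·43.9) = 0.03400 K/W
  R_expanded polystyrene = L/(kA) = 0.225/(0.0353·43.9) = 0.1452 K/W
  R_beech = L/(kA) = 0.207/(0.185·43.9) = 0.02549 K/W
ΣR = 0.03400 + 0.1452 + 0.02549 = 0.2047 K/W
Q = ΔT/ΣR = (20 °C − 2.17 °C)/0.2047 = 87.10 W
From the inner boundary to the gypsum board/expanded polystyrene interface, ΣR_partial = 0.03400 K/W.
T_interface = T_in − Q·ΣR_partial = 20 °C − (87.10)(0.03400) = 17.0 °C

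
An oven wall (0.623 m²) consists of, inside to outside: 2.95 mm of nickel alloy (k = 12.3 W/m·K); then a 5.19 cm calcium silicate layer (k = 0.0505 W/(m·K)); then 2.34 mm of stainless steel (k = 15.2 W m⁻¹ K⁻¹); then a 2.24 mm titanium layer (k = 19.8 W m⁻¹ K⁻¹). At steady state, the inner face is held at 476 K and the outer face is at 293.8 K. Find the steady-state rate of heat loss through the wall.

Resistance network (inner→outer):
  R_nickel alloy = L/(kA) = 0.00295/(12.3·0.623) = 3.850×10^-4 K/W
  R_calcium silicate = L/(kA) = 0.0519/(0.0505·0.623) = 1.650 K/W
  R_stainless steel = L/(kA) = 0.00234/(15.2·0.623) = 2.471×10^-4 K/W
  R_titanium = L/(kA) = 0.00224/(19.8·0.623) = 1.816×10^-4 K/W
ΣR = 3.850×10^-4 + 1.650 + 2.471×10^-4 + 1.816×10^-4 = 1.651 K/W
Q = ΔT/ΣR = (476 K − 293.8 K)/1.651 = 110 W

Q = 110 W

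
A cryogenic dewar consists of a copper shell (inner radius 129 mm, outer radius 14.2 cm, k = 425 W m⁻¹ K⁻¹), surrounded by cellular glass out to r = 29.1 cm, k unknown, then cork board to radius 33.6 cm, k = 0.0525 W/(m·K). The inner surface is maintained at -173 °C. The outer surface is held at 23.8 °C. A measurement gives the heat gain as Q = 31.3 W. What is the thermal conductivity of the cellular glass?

k = 0.0513 W/m·K

ΣR = ΔT/Q = |-173 − 23.8|/31.3 = 6.288 K/W
Known resistances:
  R_copper = (1/0.129 − 1/0.142)/(4πk) = 0.7097/(4π·425) = 1.329×10^-4 K/W
  R_cork board = (1/0.291 − 1/0.336)/(4πk) = 0.4602/(4π·0.0525) = 0.6976 K/W
R_cellular glass = ΣR − ΣR_known = 6.288 − 0.6977 = 5.590 K/W
(1/r₁−1/r₂)/(4πk) = 5.590 ⇒ k = 3.606/(4π·5.590) = 0.0513 W/m·K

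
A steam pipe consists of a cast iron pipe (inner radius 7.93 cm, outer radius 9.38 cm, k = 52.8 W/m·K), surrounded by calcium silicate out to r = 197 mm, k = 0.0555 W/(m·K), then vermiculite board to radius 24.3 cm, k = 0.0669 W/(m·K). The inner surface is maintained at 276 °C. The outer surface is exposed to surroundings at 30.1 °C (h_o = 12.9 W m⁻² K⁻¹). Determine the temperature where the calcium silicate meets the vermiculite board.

Series thermal resistances, inner to outer:
  R'_cast iron = ln(0.0938/0.0793)/(2πk) = 0.1679/(2π·52.8) = 5.062×10^-4 m·K/W
  R'_calcium silicate = ln(0.197/0.0938)/(2πk) = 0.7420/(2π·0.0555) = 2.128 m·K/W
  R'_vermiculite board = ln(0.243/0.197)/(2πk) = 0.2099/(2π·0.0669) = 0.4993 m·K/W
  R'_conv,out = 1/(2πr h) = 1/(2π·0.243·12.9) = 0.05077 m·K/W
ΣR = 5.062×10^-4 + 2.128 + 0.4993 + 0.05077 = 2.679 m·K/W
Q' = ΔT/ΣR = (276 °C − 30.1 °C)/2.679 = 91.79 W/m
From the inner boundary to the calcium silicate/vermiculite board interface, ΣR_partial = 2.129 m·K/W.
T_interface = T_in − Q'·ΣR_partial = 276 °C − (91.79)(2.129) = 80.6 °C

T = 80.6 °C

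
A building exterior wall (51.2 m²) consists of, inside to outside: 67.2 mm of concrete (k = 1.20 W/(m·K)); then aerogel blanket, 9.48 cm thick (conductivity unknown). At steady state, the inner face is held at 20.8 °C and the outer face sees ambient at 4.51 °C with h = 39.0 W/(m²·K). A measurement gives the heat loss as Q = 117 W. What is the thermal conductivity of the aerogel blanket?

ΣR = ΔT/Q = |20.8 − 4.51|/117 = 0.1392 K/W
Known resistances:
  R_concrete = L/(kA) = 0.0672/(1.20·51.2) = 0.001094 K/W
  R_conv,out = 1/(hA) = 1/(39.0·51.2) = 5.008×10^-4 K/W
R_aerogel blanket = ΣR − ΣR_known = 0.1392 − 0.001595 = 0.1376 K/W
L/(kA) = 0.1376 ⇒ k = 0.0948/(0.1376·51.2) = 0.0135 W/m·K

k = 0.0135 W/m·K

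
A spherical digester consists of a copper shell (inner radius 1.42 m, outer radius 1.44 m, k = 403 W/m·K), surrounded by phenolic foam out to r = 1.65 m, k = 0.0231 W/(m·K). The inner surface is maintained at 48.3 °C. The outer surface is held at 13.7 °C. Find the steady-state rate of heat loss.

Series thermal resistances, inner to outer:
  R_copper = (1/1.42 − 1/1.44)/(4πk) = 0.009781/(4π·403) = 1.931×10^-6 K/W
  R_phenolic foam = (1/1.44 − 1/1.65)/(4πk) = 0.08838/(4π·0.0231) = 0.3045 K/W
ΣR = 1.931×10^-6 + 0.3045 = 0.3045 K/W
Q = ΔT/ΣR = (48.3 °C − 13.7 °C)/0.3045 = 114 W

Q = 114 W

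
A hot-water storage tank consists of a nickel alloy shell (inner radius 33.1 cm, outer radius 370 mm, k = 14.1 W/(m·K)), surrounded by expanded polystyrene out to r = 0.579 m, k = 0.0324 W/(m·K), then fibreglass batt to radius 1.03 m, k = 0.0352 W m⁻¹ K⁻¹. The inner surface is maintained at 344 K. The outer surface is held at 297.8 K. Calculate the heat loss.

Q = 11.2 W

Resistance network (inner→outer):
  R_nickel alloy = (1/0.331 − 1/0.370)/(4πk) = 0.3184/(4π·14.1) = 0.001797 K/W
  R_expanded polystyrene = (1/0.370 − 1/0.579)/(4πk) = 0.9756/(4π·0.0324) = 2.396 K/W
  R_fibreglass batt = (1/0.579 − 1/1.03)/(4πk) = 0.7562/(4π·0.0352) = 1.710 K/W
ΣR = 0.001797 + 2.396 + 1.710 = 4.108 K/W
Q = ΔT/ΣR = (344 K − 297.8 K)/4.108 = 11.2 W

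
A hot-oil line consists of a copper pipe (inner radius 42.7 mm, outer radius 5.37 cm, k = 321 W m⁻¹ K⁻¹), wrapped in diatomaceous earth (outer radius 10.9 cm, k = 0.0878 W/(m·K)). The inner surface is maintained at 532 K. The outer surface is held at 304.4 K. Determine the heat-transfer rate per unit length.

Q' = 177 W/m

Treat each layer as a resistance in series:
  R'_copper = ln(0.0537/0.0427)/(2πk) = 0.2292/(2π·321) = 1.136×10^-4 m·K/W
  R'_diatomaceous earth = ln(0.109/0.0537)/(2πk) = 0.7079/(2π·0.0878) = 1.283 m·K/W
ΣR = 1.136×10^-4 + 1.283 = 1.283 m·K/W
Q' = ΔT/ΣR = (532 K − 304.4 K)/1.283 = 177 W/m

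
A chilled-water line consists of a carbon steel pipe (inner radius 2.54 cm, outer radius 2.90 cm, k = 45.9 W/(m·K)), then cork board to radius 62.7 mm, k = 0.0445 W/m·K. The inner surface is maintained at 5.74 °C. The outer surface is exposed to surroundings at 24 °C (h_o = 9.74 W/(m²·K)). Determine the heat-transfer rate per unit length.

Q' = 6.05 W/m

Treat each layer as a resistance in series:
  R'_carbon steel = ln(0.0290/0.0254)/(2πk) = 0.1325/(2π·45.9) = 4.596×10^-4 m·K/W
  R'_cork board = ln(0.0627/0.0290)/(2πk) = 0.7711/(2π·0.0445) = 2.758 m·K/W
  R'_conv,out = 1/(2πr h) = 1/(2π·0.0627·9.74) = 0.2606 m·K/W
ΣR = 4.596×10^-4 + 2.758 + 0.2606 = 3.019 m·K/W
Q' = ΔT/ΣR = (5.74 °C − 24 °C)/3.019 = -6.05 W/m
(Negative Q' ⇒ heat flows inward; heat gain = 6.05 W/m.)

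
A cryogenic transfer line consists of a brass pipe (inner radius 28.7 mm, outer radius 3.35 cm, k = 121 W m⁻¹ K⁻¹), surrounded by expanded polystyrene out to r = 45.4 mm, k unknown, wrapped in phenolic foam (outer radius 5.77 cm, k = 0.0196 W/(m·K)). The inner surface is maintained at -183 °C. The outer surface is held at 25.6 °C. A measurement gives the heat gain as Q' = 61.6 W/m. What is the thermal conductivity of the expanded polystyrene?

ΣR = ΔT/Q' = |-183 − 25.6|/61.6 = 3.386 m·K/W
Known resistances:
  R'_brass = ln(0.0335/0.0287)/(2πk) = 0.1546/(2π·121) = 2.034×10^-4 m·K/W
  R'_phenolic foam = ln(0.0577/0.0454)/(2πk) = 0.2397/(2π·0.0196) = 1.947 m·K/W
R_expanded polystyrene = ΣR − ΣR_known = 3.386 − 1.947 = 1.439 m·K/W
ln(r₂/r₁)/(2πk) = 1.439 ⇒ k = 0.3040/(2π·1.439) = 0.0336 W/m·K

k = 0.0336 W/m·K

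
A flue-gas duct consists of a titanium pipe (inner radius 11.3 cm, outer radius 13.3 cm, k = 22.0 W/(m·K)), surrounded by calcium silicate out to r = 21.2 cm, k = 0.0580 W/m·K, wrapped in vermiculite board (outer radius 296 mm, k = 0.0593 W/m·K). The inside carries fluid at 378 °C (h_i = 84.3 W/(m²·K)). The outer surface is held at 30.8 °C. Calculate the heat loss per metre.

Q' = 158 W/m

Series thermal resistances, inner to outer:
  R'_conv,in = 1/(2πr h) = 1/(2π·0.113·84.3) = 0.01671 m·K/W
  R'_titanium = ln(0.133/0.113)/(2πk) = 0.1630/(2π·22.0) = 0.001179 m·K/W
  R'_calcium silicate = ln(0.212/0.133)/(2πk) = 0.4662/(2π·0.0580) = 1.279 m·K/W
  R'_vermiculite board = ln(0.296/0.212)/(2πk) = 0.3338/(2π·0.0593) = 0.8958 m·K/W
ΣR = 0.01671 + 0.001179 + 1.279 + 0.8958 = 2.193 m·K/W
Q' = ΔT/ΣR = (378 °C − 30.8 °C)/2.193 = 158 W/m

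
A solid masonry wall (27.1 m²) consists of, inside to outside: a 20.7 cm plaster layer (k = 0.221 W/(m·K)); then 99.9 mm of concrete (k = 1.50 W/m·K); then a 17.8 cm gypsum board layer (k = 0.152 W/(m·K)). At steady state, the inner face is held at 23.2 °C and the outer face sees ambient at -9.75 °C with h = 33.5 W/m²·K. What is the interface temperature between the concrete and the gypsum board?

T = 8.20 °C

Series thermal resistances, inner to outer:
  R_plaster = L/(kA) = 0.207/(0.221·27.1) = 0.03456 K/W
  R_concrete = L/(kA) = 0.0999/(1.50·27.1) = 0.002458 K/W
  R_gypsum board = L/(kA) = 0.178/(0.152·27.1) = 0.04321 K/W
  R_conv,out = 1/(hA) = 1/(33.5·27.1) = 0.001102 K/W
ΣR = 0.03456 + 0.002458 + 0.04321 + 0.001102 = 0.08133 K/W
Q = ΔT/ΣR = (23.2 °C − -9.75 °C)/0.08133 = 405.1 W
From the inner boundary to the concrete/gypsum board interface, ΣR_partial = 0.03702 K/W.
T_interface = T_in − Q·ΣR_partial = 23.2 °C − (405.1)(0.03702) = 8.20 °C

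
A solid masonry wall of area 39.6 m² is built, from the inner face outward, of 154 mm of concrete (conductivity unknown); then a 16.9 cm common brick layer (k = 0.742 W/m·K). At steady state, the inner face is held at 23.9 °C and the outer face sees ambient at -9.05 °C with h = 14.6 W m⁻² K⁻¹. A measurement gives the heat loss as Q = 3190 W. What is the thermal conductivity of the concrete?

ΣR = ΔT/Q = |23.9 − -9.05|/3190 = 0.01033 K/W
Known resistances:
  R_common brick = L/(kA) = 0.169/(0.742·39.6) = 0.005752 K/W
  R_conv,out = 1/(hA) = 1/(14.6·39.6) = 0.001730 K/W
R_concrete = ΣR − ΣR_known = 0.01033 − 0.007482 = 0.002848 K/W
L/(kA) = 0.002848 ⇒ k = 0.154/(0.002848·39.6) = 1.37 W/m·K

k = 1.37 W/m·K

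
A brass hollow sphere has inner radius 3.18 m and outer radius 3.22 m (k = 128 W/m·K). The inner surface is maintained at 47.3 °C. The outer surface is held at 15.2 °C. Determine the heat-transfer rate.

Q = 1.32×10^7 W

Q = 4πk·ΔT/(1/r₁ − 1/r₂) = 4π × 128 × 32.1 / (1/3.18 − 1/3.22) = 1.32×10^7 W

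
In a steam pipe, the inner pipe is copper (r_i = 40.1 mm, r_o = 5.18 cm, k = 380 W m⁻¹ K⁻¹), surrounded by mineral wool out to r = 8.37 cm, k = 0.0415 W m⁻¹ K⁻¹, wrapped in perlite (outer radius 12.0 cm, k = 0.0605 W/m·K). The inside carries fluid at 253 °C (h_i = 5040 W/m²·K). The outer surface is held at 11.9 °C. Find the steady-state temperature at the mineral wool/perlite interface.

Resistance network (inner→outer):
  R'_conv,in = 1/(2πr h) = 1/(2π·0.0401·5040) = 7.875×10^-4 m·K/W
  R'_copper = ln(0.0518/0.0401)/(2πk) = 0.2560/(2π·380) = 1.072×10^-4 m·K/W
  R'_mineral wool = ln(0.0837/0.0518)/(2πk) = 0.4798/(2π·0.0415) = 1.840 m·K/W
  R'_perlite = ln(0.120/0.0837)/(2πk) = 0.3603/(2π·0.0605) = 0.9477 m·K/W
ΣR = 7.875×10^-4 + 1.072×10^-4 + 1.840 + 0.9477 = 2.789 m·K/W
Q' = ΔT/ΣR = (253 °C − 11.9 °C)/2.789 = 86.45 W/m
From the inner boundary to the mineral wool/perlite interface, ΣR_partial = 1.841 m·K/W.
T_interface = T_in − Q'·ΣR_partial = 253 °C − (86.45)(1.841) = 93.8 °C

T = 93.8 °C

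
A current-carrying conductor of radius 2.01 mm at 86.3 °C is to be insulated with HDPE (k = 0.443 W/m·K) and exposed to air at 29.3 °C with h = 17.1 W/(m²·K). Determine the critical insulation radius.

For a cylinder, r_cr = k_ins/h = 0.443/17.1 = 0.0259 m = 2.59 cm

r_cr = 2.59 cm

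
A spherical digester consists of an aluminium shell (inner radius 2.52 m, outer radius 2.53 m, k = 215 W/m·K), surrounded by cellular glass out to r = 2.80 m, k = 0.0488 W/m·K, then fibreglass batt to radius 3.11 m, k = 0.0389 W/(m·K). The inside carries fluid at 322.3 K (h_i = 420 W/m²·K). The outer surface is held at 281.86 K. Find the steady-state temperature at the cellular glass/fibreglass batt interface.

T = 303.7 K

Resistance network (inner→outer):
  R_conv,in = 1/(4πr²h) = 1/(4π·2.52²·420) = 2.984×10^-5 K/W
  R_aluminium = (1/2.52 − 1/2.53)/(4πk) = 0.001568/(4π·215) = 5.805×10^-7 K/W
  R_cellular glass = (1/2.53 − 1/2.80)/(4πk) = 0.03811/(4π·0.0488) = 0.06215 K/W
  R_fibreglass batt = (1/2.80 − 1/3.11)/(4πk) = 0.03560/(4π·0.0389) = 0.07283 K/W
ΣR = 2.984×10^-5 + 5.805×10^-7 + 0.06215 + 0.07283 = 0.1350 K/W
Q = ΔT/ΣR = (322.3 K − 281.86 K)/0.1350 = 299.6 W
From the inner boundary to the cellular glass/fibreglass batt interface, ΣR_partial = 0.06218 K/W.
T_interface = T_in − Q·ΣR_partial = 322.3 K − (299.6)(0.06218) = 303.7 K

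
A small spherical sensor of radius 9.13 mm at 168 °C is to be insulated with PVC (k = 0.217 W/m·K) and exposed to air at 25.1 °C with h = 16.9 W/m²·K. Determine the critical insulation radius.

For a sphere, r_cr = 2k_ins/h = 2·0.217/16.9 = 0.0257 m = 2.57 cm

r_cr = 2.57 cm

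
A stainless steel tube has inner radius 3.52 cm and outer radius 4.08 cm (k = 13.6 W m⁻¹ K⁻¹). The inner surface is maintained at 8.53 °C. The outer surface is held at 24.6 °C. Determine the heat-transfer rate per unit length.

Q' = 9.30 kW/m

Q' = 2πk·ΔT/ln(r₂/r₁) = 2π × 13.6 × 16.07 / ln(0.0408/0.0352) = 9300 W/m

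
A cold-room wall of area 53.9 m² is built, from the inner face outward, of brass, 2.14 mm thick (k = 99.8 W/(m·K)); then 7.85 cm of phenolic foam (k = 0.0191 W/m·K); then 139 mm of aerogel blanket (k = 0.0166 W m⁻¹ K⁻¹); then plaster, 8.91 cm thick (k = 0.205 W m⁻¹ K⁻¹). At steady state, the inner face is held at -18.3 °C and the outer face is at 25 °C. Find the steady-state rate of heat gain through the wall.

Series thermal resistances, inner to outer:
  R_brass = L/(kA) = 0.00214/(99.8·53.9) = 3.978×10^-7 K/W
  R_phenolic foam = L/(kA) = 0.0785/(0.0191·53.9) = 0.07625 K/W
  R_aerogel blanket = L/(kA) = 0.139/(0.0166·53.9) = 0.1554 K/W
  R_plaster = L/(kA) = 0.0891/(0.205·53.9) = 0.008064 K/W
ΣR = 3.978×10^-7 + 0.07625 + 0.1554 + 0.008064 = 0.2397 K/W
Q = ΔT/ΣR = (-18.3 °C − 25 °C)/0.2397 = -181 W
(Negative Q ⇒ heat flows inward; heat gain = 181 W.)

Q = 181 W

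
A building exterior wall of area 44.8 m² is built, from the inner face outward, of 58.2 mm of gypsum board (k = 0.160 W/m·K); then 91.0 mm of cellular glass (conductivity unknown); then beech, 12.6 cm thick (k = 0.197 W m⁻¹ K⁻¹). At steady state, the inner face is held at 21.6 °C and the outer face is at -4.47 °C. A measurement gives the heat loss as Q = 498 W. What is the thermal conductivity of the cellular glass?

ΣR = ΔT/Q = |21.6 − -4.47|/498 = 0.05235 K/W
Known resistances:
  R_gypsum board = L/(kA) = 0.0582/(0.160·44.8) = 0.008119 K/W
  R_beech = L/(kA) = 0.126/(0.197·44.8) = 0.01428 K/W
R_cellular glass = ΣR − ΣR_known = 0.05235 − 0.02240 = 0.02995 K/W
L/(kA) = 0.02995 ⇒ k = 0.0910/(0.02995·44.8) = 0.0678 W/m·K

k = 0.0678 W/m·K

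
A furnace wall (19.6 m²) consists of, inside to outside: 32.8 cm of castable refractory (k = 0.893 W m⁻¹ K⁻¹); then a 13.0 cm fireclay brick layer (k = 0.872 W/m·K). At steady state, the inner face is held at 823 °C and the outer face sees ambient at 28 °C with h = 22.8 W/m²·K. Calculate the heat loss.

Q = 27800 W

Treat each layer as a resistance in series:
  R_castable refractory = L/(kA) = 0.328/(0.893·19.6) = 0.01874 K/W
  R_fireclay brick = L/(kA) = 0.130/(0.872·19.6) = 0.007606 K/W
  R_conv,out = 1/(hA) = 1/(22.8·19.6) = 0.002238 K/W
ΣR = 0.01874 + 0.007606 + 0.002238 = 0.02858 K/W
Q = ΔT/ΣR = (823 °C − 28 °C)/0.02858 = 27800 W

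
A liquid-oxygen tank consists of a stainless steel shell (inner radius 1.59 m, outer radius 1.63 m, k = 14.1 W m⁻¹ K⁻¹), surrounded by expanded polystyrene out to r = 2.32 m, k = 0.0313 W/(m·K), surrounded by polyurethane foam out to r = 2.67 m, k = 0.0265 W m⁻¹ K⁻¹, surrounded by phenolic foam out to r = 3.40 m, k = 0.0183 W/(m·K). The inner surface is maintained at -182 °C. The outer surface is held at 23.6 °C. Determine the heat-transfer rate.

Q = 209 W

Treat each layer as a resistance in series:
  R_stainless steel = (1/1.59 − 1/1.63)/(4πk) = 0.01543/(4π·14.1) = 8.711×10^-5 K/W
  R_expanded polystyrene = (1/1.63 − 1/2.32)/(4πk) = 0.1825/(4π·0.0313) = 0.4639 K/W
  R_polyurethane foam = (1/2.32 − 1/2.67)/(4πk) = 0.05650/(4π·0.0265) = 0.1697 K/W
  R_phenolic foam = (1/2.67 − 1/3.40)/(4πk) = 0.08041/(4π·0.0183) = 0.3497 K/W
ΣR = 8.711×10^-5 + 0.4639 + 0.1697 + 0.3497 = 0.9834 K/W
Q = ΔT/ΣR = (-182 °C − 23.6 °C)/0.9834 = -209 W
(Negative Q ⇒ heat flows inward; heat gain = 209 W.)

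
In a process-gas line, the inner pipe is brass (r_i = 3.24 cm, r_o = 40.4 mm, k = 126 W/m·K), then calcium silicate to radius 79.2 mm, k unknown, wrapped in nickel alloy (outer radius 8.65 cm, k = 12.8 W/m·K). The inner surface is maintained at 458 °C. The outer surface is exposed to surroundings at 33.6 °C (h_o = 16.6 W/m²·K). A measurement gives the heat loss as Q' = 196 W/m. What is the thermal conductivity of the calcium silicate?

ΣR = ΔT/Q' = |458 − 33.6|/196 = 2.165 m·K/W
Known resistances:
  R'_brass = ln(0.0404/0.0324)/(2πk) = 0.2207/(2π·126) = 2.787×10^-4 m·K/W
  R'_nickel alloy = ln(0.0865/0.0792)/(2πk) = 0.08817/(2π·12.8) = 0.001096 m·K/W
  R'_conv,out = 1/(2πr h) = 1/(2π·0.0865·16.6) = 0.1108 m·K/W
R_calcium silicate = ΣR − ΣR_known = 2.165 − 0.1122 = 2.053 m·K/W
ln(r₂/r₁)/(2πk) = 2.053 ⇒ k = 0.6731/(2π·2.053) = 0.0522 W/m·K

k = 0.0522 W/m·K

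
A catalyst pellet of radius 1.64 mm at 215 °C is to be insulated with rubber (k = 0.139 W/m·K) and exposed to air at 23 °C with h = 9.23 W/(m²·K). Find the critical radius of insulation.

r_cr = 3.01 cm

For a sphere, r_cr = 2k_ins/h = 2·0.139/9.23 = 0.0301 m = 3.01 cm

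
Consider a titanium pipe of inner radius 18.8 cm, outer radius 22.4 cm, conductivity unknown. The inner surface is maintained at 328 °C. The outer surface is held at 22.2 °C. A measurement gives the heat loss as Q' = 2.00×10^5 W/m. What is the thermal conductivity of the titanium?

k = 18.2 W/m·K

ΣR = ΔT/Q' = |328 − 22.2|/2.00×10^5 = 0.001529 m·K/W
ln(r₂/r₁)/(2πk) = 0.001529 ⇒ k = 0.1752/(2π·0.001529) = 18.2 W/m·K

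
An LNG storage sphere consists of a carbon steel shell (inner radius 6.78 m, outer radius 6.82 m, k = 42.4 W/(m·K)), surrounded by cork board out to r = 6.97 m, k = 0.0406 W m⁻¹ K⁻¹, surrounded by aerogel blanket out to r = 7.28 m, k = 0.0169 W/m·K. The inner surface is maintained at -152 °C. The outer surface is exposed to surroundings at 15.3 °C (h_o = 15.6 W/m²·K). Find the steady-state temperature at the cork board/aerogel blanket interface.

Series thermal resistances, inner to outer:
  R_carbon steel = (1/6.78 − 1/6.82)/(4πk) = 8.651×10^-4/(4π·42.4) = 1.624×10^-6 K/W
  R_cork board = (1/6.82 − 1/6.97)/(4πk) = 0.003156/(4π·0.0406) = 0.006185 K/W
  R_aerogel blanket = (1/6.97 − 1/7.28)/(4πk) = 0.006109/(4π·0.0169) = 0.02877 K/W
  R_conv,out = 1/(4πr²h) = 1/(4π·7.28²·15.6) = 9.625×10^-5 K/W
ΣR = 1.624×10^-6 + 0.006185 + 0.02877 + 9.625×10^-5 = 0.03505 K/W
Q = ΔT/ΣR = (-152 °C − 15.3 °C)/0.03505 = -4773 W
From the inner boundary to the cork board/aerogel blanket interface, ΣR_partial = 0.006187 K/W.
T_interface = T_in − Q·ΣR_partial = -152 °C − (-4773)(0.006187) = -122 °C

T = -122 °C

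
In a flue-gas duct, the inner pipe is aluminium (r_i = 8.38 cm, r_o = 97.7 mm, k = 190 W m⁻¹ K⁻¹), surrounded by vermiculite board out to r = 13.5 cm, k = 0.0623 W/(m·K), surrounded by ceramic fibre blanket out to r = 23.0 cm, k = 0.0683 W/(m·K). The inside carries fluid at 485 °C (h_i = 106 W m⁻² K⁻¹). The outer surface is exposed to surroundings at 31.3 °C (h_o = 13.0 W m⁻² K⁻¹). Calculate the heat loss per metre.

Q' = 212 W/m

Treat each layer as a resistance in series:
  R'_conv,in = 1/(2πr h) = 1/(2π·0.0838·106) = 0.01792 m·K/W
  R'_aluminium = ln(0.0977/0.0838)/(2πk) = 0.1535/(2π·190) = 1.286×10^-4 m·K/W
  R'_vermiculite board = ln(0.135/0.0977)/(2πk) = 0.3234/(2π·0.0623) = 0.8261 m·K/W
  R'_ceramic fibre blanket = ln(0.230/0.135)/(2πk) = 0.5328/(2π·0.0683) = 1.242 m·K/W
  R'_conv,out = 1/(2πr h) = 1/(2π·0.230·13.0) = 0.05323 m·K/W
ΣR = 0.01792 + 1.286×10^-4 + 0.8261 + 1.242 + 0.05323 = 2.139 m·K/W
Q' = ΔT/ΣR = (485 °C − 31.3 °C)/2.139 = 212 W/m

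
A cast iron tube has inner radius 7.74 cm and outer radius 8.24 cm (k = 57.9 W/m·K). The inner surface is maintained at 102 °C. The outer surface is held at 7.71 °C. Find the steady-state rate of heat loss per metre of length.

Q' = 2πk·ΔT/ln(r₂/r₁) = 2π × 57.9 × 94.29 / ln(0.0824/0.0774) = 5.48×10^5 W/m

Q' = 5.48×10^5 W/m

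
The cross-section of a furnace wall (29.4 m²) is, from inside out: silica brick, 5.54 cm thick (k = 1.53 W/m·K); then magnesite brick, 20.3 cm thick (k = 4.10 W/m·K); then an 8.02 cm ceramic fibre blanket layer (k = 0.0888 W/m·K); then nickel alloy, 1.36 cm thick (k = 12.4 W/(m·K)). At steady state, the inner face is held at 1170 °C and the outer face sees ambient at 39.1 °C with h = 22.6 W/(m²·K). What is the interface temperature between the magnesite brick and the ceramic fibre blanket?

Resistance network (inner→outer):
  R_silica brick = L/(kA) = 0.0554/(1.53·29.4) = 0.001232 K/W
  R_magnesite brick = L/(kA) = 0.203/(4.10·29.4) = 0.001684 K/W
  R_ceramic fibre blanket = L/(kA) = 0.0802/(0.0888·29.4) = 0.03072 K/W
  R_nickel alloy = L/(kA) = 0.0136/(12.4·29.4) = 3.731×10^-5 K/W
  R_conv,out = 1/(hA) = 1/(22.6·29.4) = 0.001505 K/W
ΣR = 0.001232 + 0.001684 + 0.03072 + 3.731×10^-5 + 0.001505 = 0.03518 K/W
Q = ΔT/ΣR = (1170 °C − 39.1 °C)/0.03518 = 32150 W
From the inner boundary to the magnesite brick/ceramic fibre blanket interface, ΣR_partial = 0.002916 K/W.
T_interface = T_in − Q·ΣR_partial = 1170 °C − (32150)(0.002916) = 1076 °C

T = 1076 °C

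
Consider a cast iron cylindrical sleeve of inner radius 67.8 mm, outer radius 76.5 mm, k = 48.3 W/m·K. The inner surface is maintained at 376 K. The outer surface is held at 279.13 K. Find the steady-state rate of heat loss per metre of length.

Q' = 2πk·ΔT/ln(r₂/r₁) = 2π × 48.3 × 96.87 / ln(0.0765/0.0678) = 2.44×10^5 W/m

Q' = 2.44×10^5 W/m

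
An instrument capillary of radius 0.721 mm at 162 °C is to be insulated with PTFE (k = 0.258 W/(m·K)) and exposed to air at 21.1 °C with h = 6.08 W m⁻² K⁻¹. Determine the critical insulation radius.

For a cylinder, r_cr = k_ins/h = 0.258/6.08 = 0.0424 m = 4.24 cm

r_cr = 4.24 cm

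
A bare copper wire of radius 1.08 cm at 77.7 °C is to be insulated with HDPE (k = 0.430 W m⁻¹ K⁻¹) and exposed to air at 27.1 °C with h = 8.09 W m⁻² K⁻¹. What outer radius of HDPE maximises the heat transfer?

For a cylinder, r_cr = k_ins/h = 0.430/8.09 = 0.0532 m = 5.32 cm

r_cr = 5.32 cm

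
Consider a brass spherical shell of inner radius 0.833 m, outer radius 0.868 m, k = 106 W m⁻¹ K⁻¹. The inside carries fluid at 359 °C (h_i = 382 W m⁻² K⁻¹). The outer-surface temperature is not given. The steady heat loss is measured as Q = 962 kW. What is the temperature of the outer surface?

Sum the resistances:
  R_conv,in = 1/(4πr²h) = 1/(4π·0.833²·382) = 3.002×10^-4 K/W
  R_brass = (1/0.833 − 1/0.868)/(4πk) = 0.04841/(4π·106) = 3.634×10^-5 K/W
ΣR = 3.366×10^-4 K/W
ΔT = Q·ΣR = 9.62×10^5 × 3.366×10^-4 = 323.8 K
Heat flows outward, so T_out = T_in − ΔT = 359 − 323.8 = 35.2 °C

T_out = 35.2 °C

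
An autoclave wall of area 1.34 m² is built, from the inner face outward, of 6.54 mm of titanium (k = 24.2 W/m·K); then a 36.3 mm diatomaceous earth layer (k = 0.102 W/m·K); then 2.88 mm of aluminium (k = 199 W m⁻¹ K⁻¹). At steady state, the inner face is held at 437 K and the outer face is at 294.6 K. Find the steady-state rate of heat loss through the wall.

Q = 536 W

Resistance network (inner→outer):
  R_titanium = L/(kA) = 0.00654/(24.2·1.34) = 2.017×10^-4 K/W
  R_diatomaceous earth = L/(kA) = 0.0363/(0.102·1.34) = 0.2656 K/W
  R_aluminium = L/(kA) = 0.00288/(199·1.34) = 1.080×10^-5 K/W
ΣR = 2.017×10^-4 + 0.2656 + 1.080×10^-5 = 0.2658 K/W
Q = ΔT/ΣR = (437 K − 294.6 K)/0.2658 = 536 W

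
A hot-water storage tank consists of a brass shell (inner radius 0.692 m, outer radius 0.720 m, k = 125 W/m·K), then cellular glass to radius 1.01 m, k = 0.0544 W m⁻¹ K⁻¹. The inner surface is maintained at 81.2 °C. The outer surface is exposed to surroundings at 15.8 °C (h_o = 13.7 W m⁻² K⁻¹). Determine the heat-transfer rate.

Q = 111 W

Series thermal resistances, inner to outer:
  R_brass = (1/0.692 − 1/0.720)/(4πk) = 0.05620/(4π·125) = 3.578×10^-5 K/W
  R_cellular glass = (1/0.720 − 1/1.01)/(4πk) = 0.3988/(4π·0.0544) = 0.5834 K/W
  R_conv,out = 1/(4πr²h) = 1/(4π·1.01²·13.7) = 0.005694 K/W
ΣR = 3.578×10^-5 + 0.5834 + 0.005694 = 0.5891 K/W
Q = ΔT/ΣR = (81.2 °C − 15.8 °C)/0.5891 = 111 W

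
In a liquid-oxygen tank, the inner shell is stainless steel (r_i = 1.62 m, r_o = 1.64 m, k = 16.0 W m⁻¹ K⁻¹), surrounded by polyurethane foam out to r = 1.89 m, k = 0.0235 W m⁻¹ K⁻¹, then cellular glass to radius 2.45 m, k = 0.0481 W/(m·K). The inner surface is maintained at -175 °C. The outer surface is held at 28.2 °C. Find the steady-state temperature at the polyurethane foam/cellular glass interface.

Series thermal resistances, inner to outer:
  R_stainless steel = (1/1.62 − 1/1.64)/(4πk) = 0.007528/(4π·16.0) = 3.744×10^-5 K/W
  R_polyurethane foam = (1/1.64 − 1/1.89)/(4πk) = 0.08066/(4π·0.0235) = 0.2731 K/W
  R_cellular glass = (1/1.89 − 1/2.45)/(4πk) = 0.1209/(4π·0.0481) = 0.2001 K/W
ΣR = 3.744×10^-5 + 0.2731 + 0.2001 = 0.4732 K/W
Q = ΔT/ΣR = (-175 °C − 28.2 °C)/0.4732 = -429.4 W
From the inner boundary to the polyurethane foam/cellular glass interface, ΣR_partial = 0.2731 K/W.
T_interface = T_in − Q·ΣR_partial = -175 °C − (-429.4)(0.2731) = -57.7 °C

T = -57.7 °C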